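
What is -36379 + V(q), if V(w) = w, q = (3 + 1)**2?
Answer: -36363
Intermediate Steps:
q = 16 (q = 4**2 = 16)
-36379 + V(q) = -36379 + 16 = -36363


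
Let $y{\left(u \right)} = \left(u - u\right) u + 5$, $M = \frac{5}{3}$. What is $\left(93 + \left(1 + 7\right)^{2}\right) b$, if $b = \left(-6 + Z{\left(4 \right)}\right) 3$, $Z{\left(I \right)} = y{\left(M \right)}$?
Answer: $-471$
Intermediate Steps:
$M = \frac{5}{3}$ ($M = 5 \cdot \frac{1}{3} = \frac{5}{3} \approx 1.6667$)
$y{\left(u \right)} = 5$ ($y{\left(u \right)} = 0 u + 5 = 0 + 5 = 5$)
$Z{\left(I \right)} = 5$
$b = -3$ ($b = \left(-6 + 5\right) 3 = \left(-1\right) 3 = -3$)
$\left(93 + \left(1 + 7\right)^{2}\right) b = \left(93 + \left(1 + 7\right)^{2}\right) \left(-3\right) = \left(93 + 8^{2}\right) \left(-3\right) = \left(93 + 64\right) \left(-3\right) = 157 \left(-3\right) = -471$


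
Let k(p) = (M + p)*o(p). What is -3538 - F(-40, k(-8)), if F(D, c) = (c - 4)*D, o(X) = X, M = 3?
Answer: -2098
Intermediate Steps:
k(p) = p*(3 + p) (k(p) = (3 + p)*p = p*(3 + p))
F(D, c) = D*(-4 + c) (F(D, c) = (-4 + c)*D = D*(-4 + c))
-3538 - F(-40, k(-8)) = -3538 - (-40)*(-4 - 8*(3 - 8)) = -3538 - (-40)*(-4 - 8*(-5)) = -3538 - (-40)*(-4 + 40) = -3538 - (-40)*36 = -3538 - 1*(-1440) = -3538 + 1440 = -2098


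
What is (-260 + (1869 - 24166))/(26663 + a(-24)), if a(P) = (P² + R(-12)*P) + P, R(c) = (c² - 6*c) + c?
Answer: -22557/22319 ≈ -1.0107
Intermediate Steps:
R(c) = c² - 5*c
a(P) = P² + 205*P (a(P) = (P² + (-12*(-5 - 12))*P) + P = (P² + (-12*(-17))*P) + P = (P² + 204*P) + P = P² + 205*P)
(-260 + (1869 - 24166))/(26663 + a(-24)) = (-260 + (1869 - 24166))/(26663 - 24*(205 - 24)) = (-260 - 22297)/(26663 - 24*181) = -22557/(26663 - 4344) = -22557/22319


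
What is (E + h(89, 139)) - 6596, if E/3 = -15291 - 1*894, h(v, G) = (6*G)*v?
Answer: 19075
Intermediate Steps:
h(v, G) = 6*G*v
E = -48555 (E = 3*(-15291 - 1*894) = 3*(-15291 - 894) = 3*(-16185) = -48555)
(E + h(89, 139)) - 6596 = (-48555 + 6*139*89) - 6596 = (-48555 + 74226) - 6596 = 25671 - 6596 = 19075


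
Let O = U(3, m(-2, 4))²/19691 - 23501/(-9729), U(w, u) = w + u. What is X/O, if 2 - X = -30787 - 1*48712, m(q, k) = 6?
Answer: 15230303824239/463546240 ≈ 32856.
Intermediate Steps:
U(w, u) = u + w
X = 79501 (X = 2 - (-30787 - 1*48712) = 2 - (-30787 - 48712) = 2 - 1*(-79499) = 2 + 79499 = 79501)
O = 463546240/191573739 (O = (6 + 3)²/19691 - 23501/(-9729) = 9²*(1/19691) - 23501*(-1/9729) = 81*(1/19691) + 23501/9729 = 81/19691 + 23501/9729 = 463546240/191573739 ≈ 2.4197)
X/O = 79501/(463546240/191573739) = 79501*(191573739/463546240) = 15230303824239/463546240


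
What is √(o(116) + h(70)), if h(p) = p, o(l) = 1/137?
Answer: √1313967/137 ≈ 8.3670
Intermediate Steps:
o(l) = 1/137
√(o(116) + h(70)) = √(1/137 + 70) = √(9591/137) = √1313967/137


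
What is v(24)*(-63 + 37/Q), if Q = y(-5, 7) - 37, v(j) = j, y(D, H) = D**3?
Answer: -40972/27 ≈ -1517.5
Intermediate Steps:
Q = -162 (Q = (-5)**3 - 37 = -125 - 37 = -162)
v(24)*(-63 + 37/Q) = 24*(-63 + 37/(-162)) = 24*(-63 + 37*(-1/162)) = 24*(-63 - 37/162) = 24*(-10243/162) = -40972/27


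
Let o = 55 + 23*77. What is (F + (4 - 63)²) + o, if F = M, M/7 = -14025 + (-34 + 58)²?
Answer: -88836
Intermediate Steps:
M = -94143 (M = 7*(-14025 + (-34 + 58)²) = 7*(-14025 + 24²) = 7*(-14025 + 576) = 7*(-13449) = -94143)
F = -94143
o = 1826 (o = 55 + 1771 = 1826)
(F + (4 - 63)²) + o = (-94143 + (4 - 63)²) + 1826 = (-94143 + (-59)²) + 1826 = (-94143 + 3481) + 1826 = -90662 + 1826 = -88836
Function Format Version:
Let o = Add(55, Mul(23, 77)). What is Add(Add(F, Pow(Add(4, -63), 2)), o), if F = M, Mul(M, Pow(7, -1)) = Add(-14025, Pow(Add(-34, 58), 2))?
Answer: -88836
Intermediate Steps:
M = -94143 (M = Mul(7, Add(-14025, Pow(Add(-34, 58), 2))) = Mul(7, Add(-14025, Pow(24, 2))) = Mul(7, Add(-14025, 576)) = Mul(7, -13449) = -94143)
F = -94143
o = 1826 (o = Add(55, 1771) = 1826)
Add(Add(F, Pow(Add(4, -63), 2)), o) = Add(Add(-94143, Pow(Add(4, -63), 2)), 1826) = Add(Add(-94143, Pow(-59, 2)), 1826) = Add(Add(-94143, 3481), 1826) = Add(-90662, 1826) = -88836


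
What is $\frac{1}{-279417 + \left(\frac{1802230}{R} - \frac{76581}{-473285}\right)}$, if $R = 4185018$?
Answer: $- \frac{990353122065}{276720911577391601} \approx -3.5789 \cdot 10^{-6}$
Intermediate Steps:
$\frac{1}{-279417 + \left(\frac{1802230}{R} - \frac{76581}{-473285}\right)} = \frac{1}{-279417 + \left(\frac{1802230}{4185018} - \frac{76581}{-473285}\right)} = \frac{1}{-279417 + \left(1802230 \cdot \frac{1}{4185018} - - \frac{76581}{473285}\right)} = \frac{1}{-279417 + \left(\frac{901115}{2092509} + \frac{76581}{473285}\right)} = \frac{1}{-279417 + \frac{586730644504}{990353122065}} = \frac{1}{- \frac{276720911577391601}{990353122065}} = - \frac{990353122065}{276720911577391601}$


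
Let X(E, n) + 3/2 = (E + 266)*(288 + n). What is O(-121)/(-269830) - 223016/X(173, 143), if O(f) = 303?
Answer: -24093494861/20421543890 ≈ -1.1798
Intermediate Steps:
X(E, n) = -3/2 + (266 + E)*(288 + n) (X(E, n) = -3/2 + (E + 266)*(288 + n) = -3/2 + (266 + E)*(288 + n))
O(-121)/(-269830) - 223016/X(173, 143) = 303/(-269830) - 223016/(153213/2 + 266*143 + 288*173 + 173*143) = 303*(-1/269830) - 223016/(153213/2 + 38038 + 49824 + 24739) = -303/269830 - 223016/378415/2 = -303/269830 - 223016*2/378415 = -303/269830 - 446032/378415 = -24093494861/20421543890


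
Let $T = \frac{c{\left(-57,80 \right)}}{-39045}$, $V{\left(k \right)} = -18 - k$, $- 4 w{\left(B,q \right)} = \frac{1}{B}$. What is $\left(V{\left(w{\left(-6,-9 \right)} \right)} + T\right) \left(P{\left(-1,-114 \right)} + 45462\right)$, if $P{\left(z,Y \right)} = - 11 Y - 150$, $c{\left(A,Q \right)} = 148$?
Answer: $- \frac{43746265719}{52060} \approx -8.4031 \cdot 10^{5}$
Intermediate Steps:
$w{\left(B,q \right)} = - \frac{1}{4 B}$
$T = - \frac{148}{39045}$ ($T = \frac{148}{-39045} = 148 \left(- \frac{1}{39045}\right) = - \frac{148}{39045} \approx -0.0037905$)
$P{\left(z,Y \right)} = -150 - 11 Y$
$\left(V{\left(w{\left(-6,-9 \right)} \right)} + T\right) \left(P{\left(-1,-114 \right)} + 45462\right) = \left(\left(-18 - - \frac{1}{4 \left(-6\right)}\right) - \frac{148}{39045}\right) \left(\left(-150 - -1254\right) + 45462\right) = \left(\left(-18 - \left(- \frac{1}{4}\right) \left(- \frac{1}{6}\right)\right) - \frac{148}{39045}\right) \left(\left(-150 + 1254\right) + 45462\right) = \left(\left(-18 - \frac{1}{24}\right) - \frac{148}{39045}\right) \left(1104 + 45462\right) = \left(\left(-18 - \frac{1}{24}\right) - \frac{148}{39045}\right) 46566 = \left(- \frac{433}{24} - \frac{148}{39045}\right) 46566 = \left(- \frac{1878893}{104120}\right) 46566 = - \frac{43746265719}{52060}$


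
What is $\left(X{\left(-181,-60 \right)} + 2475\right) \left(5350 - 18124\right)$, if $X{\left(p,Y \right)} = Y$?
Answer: $-30849210$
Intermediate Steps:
$\left(X{\left(-181,-60 \right)} + 2475\right) \left(5350 - 18124\right) = \left(-60 + 2475\right) \left(5350 - 18124\right) = 2415 \left(-12774\right) = -30849210$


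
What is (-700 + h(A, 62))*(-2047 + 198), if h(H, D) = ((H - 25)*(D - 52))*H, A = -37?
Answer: -41121760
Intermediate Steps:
h(H, D) = H*(-52 + D)*(-25 + H) (h(H, D) = ((-25 + H)*(-52 + D))*H = ((-52 + D)*(-25 + H))*H = H*(-52 + D)*(-25 + H))
(-700 + h(A, 62))*(-2047 + 198) = (-700 - 37*(1300 - 52*(-37) - 25*62 + 62*(-37)))*(-2047 + 198) = (-700 - 37*(1300 + 1924 - 1550 - 2294))*(-1849) = (-700 - 37*(-620))*(-1849) = (-700 + 22940)*(-1849) = 22240*(-1849) = -41121760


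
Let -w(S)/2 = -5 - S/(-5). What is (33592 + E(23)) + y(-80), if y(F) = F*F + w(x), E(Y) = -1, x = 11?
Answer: 199983/5 ≈ 39997.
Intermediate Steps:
w(S) = 10 - 2*S/5 (w(S) = -2*(-5 - S/(-5)) = -2*(-5 - S*(-1)/5) = -2*(-5 - (-1)*S/5) = -2*(-5 + S/5) = 10 - 2*S/5)
y(F) = 28/5 + F² (y(F) = F*F + (10 - ⅖*11) = F² + (10 - 22/5) = F² + 28/5 = 28/5 + F²)
(33592 + E(23)) + y(-80) = (33592 - 1) + (28/5 + (-80)²) = 33591 + (28/5 + 6400) = 33591 + 32028/5 = 199983/5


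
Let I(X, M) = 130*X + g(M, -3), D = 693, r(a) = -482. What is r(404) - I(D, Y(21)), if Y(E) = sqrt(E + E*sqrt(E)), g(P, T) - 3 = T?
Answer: -90572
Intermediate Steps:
g(P, T) = 3 + T
Y(E) = sqrt(E + E**(3/2))
I(X, M) = 130*X (I(X, M) = 130*X + (3 - 3) = 130*X + 0 = 130*X)
r(404) - I(D, Y(21)) = -482 - 130*693 = -482 - 1*90090 = -482 - 90090 = -90572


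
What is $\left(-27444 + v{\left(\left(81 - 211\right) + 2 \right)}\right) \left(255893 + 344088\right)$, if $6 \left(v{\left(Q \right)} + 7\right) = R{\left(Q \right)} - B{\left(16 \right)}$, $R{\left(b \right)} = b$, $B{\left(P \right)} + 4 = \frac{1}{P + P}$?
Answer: $- \frac{1054878794447}{64} \approx -1.6482 \cdot 10^{10}$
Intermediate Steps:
$B{\left(P \right)} = -4 + \frac{1}{2 P}$ ($B{\left(P \right)} = -4 + \frac{1}{P + P} = -4 + \frac{1}{2 P}$)
$v{\left(Q \right)} = - \frac{1217}{192} + \frac{Q}{6}$ ($v{\left(Q \right)} = -7 + \frac{Q - \left(-4 + \frac{1}{2 \cdot 16}\right)}{6} = -7 + \frac{Q - \left(-4 + \frac{1}{2} \cdot \frac{1}{16}\right)}{6} = -7 + \frac{Q - \left(-4 + \frac{1}{32}\right)}{6} = -7 + \frac{Q - - \frac{127}{32}}{6} = -7 + \frac{Q + \frac{127}{32}}{6} = -7 + \frac{\frac{127}{32} + Q}{6} = -7 + \left(\frac{127}{192} + \frac{Q}{6}\right) = - \frac{1217}{192} + \frac{Q}{6}$)
$\left(-27444 + v{\left(\left(81 - 211\right) + 2 \right)}\right) \left(255893 + 344088\right) = \left(-27444 + \left(- \frac{1217}{192} + \frac{\left(81 - 211\right) + 2}{6}\right)\right) \left(255893 + 344088\right) = \left(-27444 + \left(- \frac{1217}{192} + \frac{-130 + 2}{6}\right)\right) 599981 = \left(-27444 + \left(- \frac{1217}{192} + \frac{1}{6} \left(-128\right)\right)\right) 599981 = \left(-27444 - \frac{1771}{64}\right) 599981 = \left(- \frac{1758187}{64}\right) 599981 = - \frac{1054878794447}{64}$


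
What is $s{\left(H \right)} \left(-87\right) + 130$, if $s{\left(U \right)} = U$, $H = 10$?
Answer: $-740$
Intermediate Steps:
$s{\left(H \right)} \left(-87\right) + 130 = 10 \left(-87\right) + 130 = -870 + 130 = -740$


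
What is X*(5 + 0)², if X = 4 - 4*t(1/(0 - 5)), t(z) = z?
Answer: 120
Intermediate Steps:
X = 24/5 (X = 4 - 4/(0 - 5) = 4 - 4/(-5) = 4 - 4*(-⅕) = 4 + ⅘ = 24/5 ≈ 4.8000)
X*(5 + 0)² = 24*(5 + 0)²/5 = (24/5)*5² = (24/5)*25 = 120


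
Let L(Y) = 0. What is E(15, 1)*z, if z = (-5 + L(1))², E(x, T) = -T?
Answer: -25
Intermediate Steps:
z = 25 (z = (-5 + 0)² = (-5)² = 25)
E(15, 1)*z = -1*1*25 = -1*25 = -25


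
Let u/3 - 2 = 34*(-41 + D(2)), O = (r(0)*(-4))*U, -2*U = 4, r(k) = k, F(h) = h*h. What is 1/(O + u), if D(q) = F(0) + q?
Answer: -1/3972 ≈ -0.00025176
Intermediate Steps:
F(h) = h**2
U = -2 (U = -1/2*4 = -2)
D(q) = q (D(q) = 0**2 + q = 0 + q = q)
O = 0 (O = (0*(-4))*(-2) = 0*(-2) = 0)
u = -3972 (u = 6 + 3*(34*(-41 + 2)) = 6 + 3*(34*(-39)) = 6 + 3*(-1326) = 6 - 3978 = -3972)
1/(O + u) = 1/(0 - 3972) = 1/(-3972) = -1/3972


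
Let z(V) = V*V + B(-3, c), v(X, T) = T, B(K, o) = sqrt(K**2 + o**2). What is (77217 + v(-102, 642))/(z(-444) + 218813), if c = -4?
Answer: 77859/415954 ≈ 0.18718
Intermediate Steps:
z(V) = 5 + V**2 (z(V) = V*V + sqrt((-3)**2 + (-4)**2) = V**2 + sqrt(9 + 16) = V**2 + sqrt(25) = V**2 + 5 = 5 + V**2)
(77217 + v(-102, 642))/(z(-444) + 218813) = (77217 + 642)/((5 + (-444)**2) + 218813) = 77859/((5 + 197136) + 218813) = 77859/(197141 + 218813) = 77859/415954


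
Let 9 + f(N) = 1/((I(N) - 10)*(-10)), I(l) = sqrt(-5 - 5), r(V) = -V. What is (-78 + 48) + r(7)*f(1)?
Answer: 3623/110 - 7*I*sqrt(10)/1100 ≈ 32.936 - 0.020124*I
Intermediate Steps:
I(l) = I*sqrt(10) (I(l) = sqrt(-10) = I*sqrt(10))
f(N) = -9 - 1/(10*(-10 + I*sqrt(10))) (f(N) = -9 + 1/(I*sqrt(10) - 10*(-10)) = -9 - 1/10/(-10 + I*sqrt(10)) = -9 - 1/(10*(-10 + I*sqrt(10))))
(-78 + 48) + r(7)*f(1) = (-78 + 48) + (-1*7)*(-989/110 + I*sqrt(10)/1100) = -30 - 7*(-989/110 + I*sqrt(10)/1100) = -30 + (6923/110 - 7*I*sqrt(10)/1100) = 3623/110 - 7*I*sqrt(10)/1100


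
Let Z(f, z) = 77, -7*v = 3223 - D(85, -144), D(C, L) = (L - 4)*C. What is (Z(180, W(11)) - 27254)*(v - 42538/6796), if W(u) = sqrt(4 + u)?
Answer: 1463412882429/23786 ≈ 6.1524e+7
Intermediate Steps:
D(C, L) = C*(-4 + L) (D(C, L) = (-4 + L)*C = C*(-4 + L))
v = -15803/7 (v = -(3223 - 85*(-4 - 144))/7 = -(3223 - 85*(-148))/7 = -(3223 - 1*(-12580))/7 = -(3223 + 12580)/7 = -1/7*15803 = -15803/7 ≈ -2257.6)
(Z(180, W(11)) - 27254)*(v - 42538/6796) = (77 - 27254)*(-15803/7 - 42538/6796) = -27177*(-15803/7 - 42538*1/6796) = -27177*(-15803/7 - 21269/3398) = -27177*(-53847477/23786) = 1463412882429/23786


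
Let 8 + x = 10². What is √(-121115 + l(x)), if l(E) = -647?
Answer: I*√121762 ≈ 348.94*I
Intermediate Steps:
x = 92 (x = -8 + 10² = -8 + 100 = 92)
√(-121115 + l(x)) = √(-121115 - 647) = √(-121762) = I*√121762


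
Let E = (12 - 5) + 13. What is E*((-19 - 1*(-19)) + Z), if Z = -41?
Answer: -820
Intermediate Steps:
E = 20 (E = 7 + 13 = 20)
E*((-19 - 1*(-19)) + Z) = 20*((-19 - 1*(-19)) - 41) = 20*((-19 + 19) - 41) = 20*(0 - 41) = 20*(-41) = -820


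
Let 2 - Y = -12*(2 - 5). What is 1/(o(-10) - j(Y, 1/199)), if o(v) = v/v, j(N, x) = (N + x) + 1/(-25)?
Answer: 4975/174299 ≈ 0.028543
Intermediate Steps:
Y = -34 (Y = 2 - (-12)*(2 - 5) = 2 - (-12)*(-3) = 2 - 1*36 = 2 - 36 = -34)
j(N, x) = -1/25 + N + x (j(N, x) = (N + x) - 1/25 = -1/25 + N + x)
o(v) = 1
1/(o(-10) - j(Y, 1/199)) = 1/(1 - (-1/25 - 34 + 1/199)) = 1/(1 - 1*(-169324/4975)) = 1/(1 + 169324/4975) = 1/(174299/4975) = 4975/174299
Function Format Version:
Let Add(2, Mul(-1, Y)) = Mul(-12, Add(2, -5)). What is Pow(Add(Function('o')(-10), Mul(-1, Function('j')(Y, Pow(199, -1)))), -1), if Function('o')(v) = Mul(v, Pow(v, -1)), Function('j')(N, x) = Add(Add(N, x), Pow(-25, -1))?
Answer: Rational(4975, 174299) ≈ 0.028543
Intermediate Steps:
Y = -34 (Y = Add(2, Mul(-1, Mul(-12, Add(2, -5)))) = Add(2, Mul(-1, Mul(-12, -3))) = Add(2, Mul(-1, 36)) = Add(2, -36) = -34)
Function('j')(N, x) = Add(Rational(-1, 25), N, x) (Function('j')(N, x) = Add(Add(N, x), Rational(-1, 25)) = Add(Rational(-1, 25), N, x))
Function('o')(v) = 1
Pow(Add(Function('o')(-10), Mul(-1, Function('j')(Y, Pow(199, -1)))), -1) = Pow(Add(1, Mul(-1, Add(Rational(-1, 25), -34, Pow(199, -1)))), -1) = Pow(Add(1, Mul(-1, Add(Rational(-1, 25), -34, Rational(1, 199)))), -1) = Pow(Add(1, Mul(-1, Rational(-169324, 4975))), -1) = Pow(Add(1, Rational(169324, 4975)), -1) = Pow(Rational(174299, 4975), -1) = Rational(4975, 174299)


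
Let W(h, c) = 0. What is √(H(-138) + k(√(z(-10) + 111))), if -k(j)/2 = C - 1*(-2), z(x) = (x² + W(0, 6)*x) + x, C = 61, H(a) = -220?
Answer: I*√346 ≈ 18.601*I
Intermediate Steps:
z(x) = x + x² (z(x) = (x² + 0*x) + x = (x² + 0) + x = x² + x = x + x²)
k(j) = -126 (k(j) = -2*(61 - 1*(-2)) = -2*(61 + 2) = -2*63 = -126)
√(H(-138) + k(√(z(-10) + 111))) = √(-220 - 126) = √(-346) = I*√346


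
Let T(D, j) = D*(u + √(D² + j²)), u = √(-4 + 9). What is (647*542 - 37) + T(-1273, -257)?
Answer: 350637 - 1273*√5 - 1273*√1686578 ≈ -1.3054e+6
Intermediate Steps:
u = √5 ≈ 2.2361
T(D, j) = D*(√5 + √(D² + j²))
(647*542 - 37) + T(-1273, -257) = (647*542 - 37) - 1273*(√5 + √((-1273)² + (-257)²)) = (350674 - 37) - 1273*(√5 + √(1620529 + 66049)) = 350637 - 1273*(√5 + √1686578) = 350637 + (-1273*√5 - 1273*√1686578) = 350637 - 1273*√5 - 1273*√1686578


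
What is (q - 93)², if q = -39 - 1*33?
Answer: 27225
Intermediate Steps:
q = -72 (q = -39 - 33 = -72)
(q - 93)² = (-72 - 93)² = (-165)² = 27225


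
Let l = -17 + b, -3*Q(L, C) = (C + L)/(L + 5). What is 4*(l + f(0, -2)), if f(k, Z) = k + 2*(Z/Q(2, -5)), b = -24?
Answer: -276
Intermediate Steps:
Q(L, C) = -(C + L)/(3*(5 + L)) (Q(L, C) = -(C + L)/(3*(L + 5)) = -(C + L)/(3*(5 + L)))
l = -41 (l = -17 - 24 = -41)
f(k, Z) = k + 14*Z (f(k, Z) = k + 2*(Z/(((-1*(-5) - 1*2)/(3*(5 + 2))))) = k + 2*(Z/(((⅓)*(5 - 2)/7))) = k + 2*(Z/(((⅓)*(⅐)*3))) = k + 2*(Z/(⅐)) = k + 2*(Z*7) = k + 2*(7*Z) = k + 14*Z)
4*(l + f(0, -2)) = 4*(-41 + (0 + 14*(-2))) = 4*(-41 + (0 - 28)) = 4*(-41 - 28) = 4*(-69) = -276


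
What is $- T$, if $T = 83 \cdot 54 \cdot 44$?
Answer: $-197208$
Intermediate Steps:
$T = 197208$ ($T = 4482 \cdot 44 = 197208$)
$- T = \left(-1\right) 197208 = -197208$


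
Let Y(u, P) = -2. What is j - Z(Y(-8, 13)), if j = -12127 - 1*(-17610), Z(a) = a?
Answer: 5485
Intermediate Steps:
j = 5483 (j = -12127 + 17610 = 5483)
j - Z(Y(-8, 13)) = 5483 - 1*(-2) = 5483 + 2 = 5485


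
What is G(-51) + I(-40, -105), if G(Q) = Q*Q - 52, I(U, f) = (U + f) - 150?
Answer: 2254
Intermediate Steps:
I(U, f) = -150 + U + f
G(Q) = -52 + Q² (G(Q) = Q² - 52 = -52 + Q²)
G(-51) + I(-40, -105) = (-52 + (-51)²) + (-150 - 40 - 105) = (-52 + 2601) - 295 = 2549 - 295 = 2254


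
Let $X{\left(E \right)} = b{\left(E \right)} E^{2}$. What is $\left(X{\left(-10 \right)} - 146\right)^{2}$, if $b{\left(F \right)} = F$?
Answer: $1313316$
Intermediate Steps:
$X{\left(E \right)} = E^{3}$ ($X{\left(E \right)} = E E^{2} = E^{3}$)
$\left(X{\left(-10 \right)} - 146\right)^{2} = \left(\left(-10\right)^{3} - 146\right)^{2} = \left(-1000 - 146\right)^{2} = \left(-1146\right)^{2} = 1313316$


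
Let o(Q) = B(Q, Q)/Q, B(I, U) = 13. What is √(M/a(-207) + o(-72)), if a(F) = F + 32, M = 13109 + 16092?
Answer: I*√29466458/420 ≈ 12.925*I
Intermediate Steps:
M = 29201
o(Q) = 13/Q
a(F) = 32 + F
√(M/a(-207) + o(-72)) = √(29201/(32 - 207) + 13/(-72)) = √(29201/(-175) + 13*(-1/72)) = √(29201*(-1/175) - 13/72) = √(-29201/175 - 13/72) = √(-2104747/12600) = I*√29466458/420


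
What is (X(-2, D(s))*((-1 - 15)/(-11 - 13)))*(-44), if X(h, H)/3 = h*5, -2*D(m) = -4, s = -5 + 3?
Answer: 880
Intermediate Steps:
s = -2
D(m) = 2 (D(m) = -½*(-4) = 2)
X(h, H) = 15*h (X(h, H) = 3*(h*5) = 3*(5*h) = 15*h)
(X(-2, D(s))*((-1 - 15)/(-11 - 13)))*(-44) = ((15*(-2))*((-1 - 15)/(-11 - 13)))*(-44) = -(-480)/(-24)*(-44) = -(-480)*(-1)/24*(-44) = -30*⅔*(-44) = -20*(-44) = 880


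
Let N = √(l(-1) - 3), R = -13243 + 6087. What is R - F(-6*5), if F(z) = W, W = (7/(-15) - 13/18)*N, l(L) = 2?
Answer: -7156 + 107*I/90 ≈ -7156.0 + 1.1889*I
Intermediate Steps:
R = -7156
N = I (N = √(2 - 3) = √(-1) = I ≈ 1.0*I)
W = -107*I/90 (W = (7/(-15) - 13/18)*I = (7*(-1/15) - 13*1/18)*I = (-7/15 - 13/18)*I = -107*I/90 ≈ -1.1889*I)
F(z) = -107*I/90
R - F(-6*5) = -7156 - (-107)*I/90 = -7156 + 107*I/90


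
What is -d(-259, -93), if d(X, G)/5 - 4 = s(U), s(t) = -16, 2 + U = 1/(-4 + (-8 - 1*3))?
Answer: 60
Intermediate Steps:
U = -31/15 (U = -2 + 1/(-4 + (-8 - 1*3)) = -2 + 1/(-4 + (-8 - 3)) = -2 + 1/(-4 - 11) = -2 + 1/(-15) = -2 - 1/15 = -31/15 ≈ -2.0667)
d(X, G) = -60 (d(X, G) = 20 + 5*(-16) = 20 - 80 = -60)
-d(-259, -93) = -1*(-60) = 60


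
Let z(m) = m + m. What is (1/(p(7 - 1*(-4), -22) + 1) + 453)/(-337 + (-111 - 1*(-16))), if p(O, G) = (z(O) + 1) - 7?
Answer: -3851/3672 ≈ -1.0487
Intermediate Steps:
z(m) = 2*m
p(O, G) = -6 + 2*O (p(O, G) = (2*O + 1) - 7 = (1 + 2*O) - 7 = -6 + 2*O)
(1/(p(7 - 1*(-4), -22) + 1) + 453)/(-337 + (-111 - 1*(-16))) = (1/((-6 + 2*(7 - 1*(-4))) + 1) + 453)/(-337 + (-111 - 1*(-16))) = (1/((-6 + 2*(7 + 4)) + 1) + 453)/(-337 + (-111 + 16)) = (1/((-6 + 2*11) + 1) + 453)/(-337 - 95) = (1/((-6 + 22) + 1) + 453)/(-432) = (1/(16 + 1) + 453)*(-1/432) = (1/17 + 453)*(-1/432) = (7702/17)*(-1/432) = -3851/3672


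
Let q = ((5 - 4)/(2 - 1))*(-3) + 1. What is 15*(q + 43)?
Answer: 615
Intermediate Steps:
q = -2 (q = (1/1)*(-3) + 1 = (1*1)*(-3) + 1 = 1*(-3) + 1 = -3 + 1 = -2)
15*(q + 43) = 15*(-2 + 43) = 15*41 = 615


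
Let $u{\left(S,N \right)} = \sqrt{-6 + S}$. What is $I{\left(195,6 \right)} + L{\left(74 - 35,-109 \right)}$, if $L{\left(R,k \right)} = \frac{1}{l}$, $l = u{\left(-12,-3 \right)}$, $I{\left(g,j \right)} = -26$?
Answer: $-26 - \frac{i \sqrt{2}}{6} \approx -26.0 - 0.2357 i$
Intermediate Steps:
$l = 3 i \sqrt{2}$ ($l = \sqrt{-6 - 12} = \sqrt{-18} = 3 i \sqrt{2} \approx 4.2426 i$)
$L{\left(R,k \right)} = - \frac{i \sqrt{2}}{6}$ ($L{\left(R,k \right)} = \frac{1}{3 i \sqrt{2}} = - \frac{i \sqrt{2}}{6}$)
$I{\left(195,6 \right)} + L{\left(74 - 35,-109 \right)} = -26 - \frac{i \sqrt{2}}{6}$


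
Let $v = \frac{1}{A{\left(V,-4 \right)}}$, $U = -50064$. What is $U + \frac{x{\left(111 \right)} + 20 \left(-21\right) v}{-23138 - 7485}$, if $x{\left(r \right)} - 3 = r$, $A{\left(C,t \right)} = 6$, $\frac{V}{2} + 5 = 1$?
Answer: $- \frac{1533109916}{30623} \approx -50064.0$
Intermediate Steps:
$V = -8$ ($V = -10 + 2 \cdot 1 = -10 + 2 = -8$)
$x{\left(r \right)} = 3 + r$
$v = \frac{1}{6} \approx 0.16667$
$U + \frac{x{\left(111 \right)} + 20 \left(-21\right) v}{-23138 - 7485} = -50064 + \frac{\left(3 + 111\right) + 20 \left(-21\right) \frac{1}{6}}{-23138 - 7485} = -50064 + \frac{114 - 70}{-30623} = -50064 + \left(114 - 70\right) \left(- \frac{1}{30623}\right) = -50064 + 44 \left(- \frac{1}{30623}\right) = -50064 - \frac{44}{30623} = - \frac{1533109916}{30623}$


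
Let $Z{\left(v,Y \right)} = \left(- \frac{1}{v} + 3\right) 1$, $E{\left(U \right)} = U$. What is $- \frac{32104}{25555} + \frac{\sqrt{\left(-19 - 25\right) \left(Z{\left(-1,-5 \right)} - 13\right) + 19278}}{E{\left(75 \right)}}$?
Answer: $- \frac{32104}{25555} + \frac{\sqrt{2186}}{25} \approx 0.61392$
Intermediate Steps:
$Z{\left(v,Y \right)} = 3 - \frac{1}{v}$ ($Z{\left(v,Y \right)} = \left(3 - \frac{1}{v}\right) 1 = 3 - \frac{1}{v}$)
$- \frac{32104}{25555} + \frac{\sqrt{\left(-19 - 25\right) \left(Z{\left(-1,-5 \right)} - 13\right) + 19278}}{E{\left(75 \right)}} = - \frac{32104}{25555} + \frac{\sqrt{\left(-19 - 25\right) \left(\left(3 - \frac{1}{-1}\right) - 13\right) + 19278}}{75} = \left(-32104\right) \frac{1}{25555} + \sqrt{- 44 \left(\left(3 - -1\right) - 13\right) + 19278} \cdot \frac{1}{75} = - \frac{32104}{25555} + \sqrt{- 44 \left(\left(3 + 1\right) - 13\right) + 19278} \cdot \frac{1}{75} = - \frac{32104}{25555} + \sqrt{- 44 \left(4 - 13\right) + 19278} \cdot \frac{1}{75} = - \frac{32104}{25555} + \sqrt{\left(-44\right) \left(-9\right) + 19278} \cdot \frac{1}{75} = - \frac{32104}{25555} + \sqrt{396 + 19278} \cdot \frac{1}{75} = - \frac{32104}{25555} + \sqrt{19674} \cdot \frac{1}{75} = - \frac{32104}{25555} + 3 \sqrt{2186} \cdot \frac{1}{75} = - \frac{32104}{25555} + \frac{\sqrt{2186}}{25}$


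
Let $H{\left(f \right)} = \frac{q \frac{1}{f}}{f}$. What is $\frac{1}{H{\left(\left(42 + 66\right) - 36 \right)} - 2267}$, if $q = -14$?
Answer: $- \frac{2592}{5876071} \approx -0.00044111$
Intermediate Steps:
$H{\left(f \right)} = - \frac{14}{f^{2}}$ ($H{\left(f \right)} = \frac{\left(-14\right) \frac{1}{f}}{f} = - \frac{14}{f^{2}}$)
$\frac{1}{H{\left(\left(42 + 66\right) - 36 \right)} - 2267} = \frac{1}{- \frac{14}{\left(\left(42 + 66\right) - 36\right)^{2}} - 2267} = \frac{1}{- \frac{14}{\left(108 - 36\right)^{2}} - 2267} = \frac{1}{- \frac{14}{5184} - 2267} = \frac{1}{\left(-14\right) \frac{1}{5184} - 2267} = \frac{1}{- \frac{7}{2592} - 2267} = \frac{1}{- \frac{5876071}{2592}} = - \frac{2592}{5876071}$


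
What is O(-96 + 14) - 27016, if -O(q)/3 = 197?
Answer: -27607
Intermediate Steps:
O(q) = -591 (O(q) = -3*197 = -591)
O(-96 + 14) - 27016 = -591 - 27016 = -27607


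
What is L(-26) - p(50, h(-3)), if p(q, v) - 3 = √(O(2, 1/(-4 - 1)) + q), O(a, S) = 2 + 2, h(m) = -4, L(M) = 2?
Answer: -1 - 3*√6 ≈ -8.3485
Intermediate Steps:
O(a, S) = 4
p(q, v) = 3 + √(4 + q)
L(-26) - p(50, h(-3)) = 2 - (3 + √(4 + 50)) = 2 - (3 + √54) = 2 - (3 + 3*√6) = 2 + (-3 - 3*√6) = -1 - 3*√6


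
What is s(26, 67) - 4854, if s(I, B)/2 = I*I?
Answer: -3502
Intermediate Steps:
s(I, B) = 2*I**2 (s(I, B) = 2*(I*I) = 2*I**2)
s(26, 67) - 4854 = 2*26**2 - 4854 = 2*676 - 4854 = 1352 - 4854 = -3502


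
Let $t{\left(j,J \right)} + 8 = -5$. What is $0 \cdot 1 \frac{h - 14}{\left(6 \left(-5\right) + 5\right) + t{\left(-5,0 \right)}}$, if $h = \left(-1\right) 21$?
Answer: $0$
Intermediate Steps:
$t{\left(j,J \right)} = -13$ ($t{\left(j,J \right)} = -8 - 5 = -13$)
$h = -21$
$0 \cdot 1 \frac{h - 14}{\left(6 \left(-5\right) + 5\right) + t{\left(-5,0 \right)}} = 0 \cdot 1 \frac{-21 - 14}{\left(6 \left(-5\right) + 5\right) - 13} = 0 \left(- \frac{35}{\left(-30 + 5\right) - 13}\right) = 0 \left(- \frac{35}{-25 - 13}\right) = 0 \left(- \frac{35}{-38}\right) = 0 \left(\left(-35\right) \left(- \frac{1}{38}\right)\right) = 0 \cdot \frac{35}{38} = 0$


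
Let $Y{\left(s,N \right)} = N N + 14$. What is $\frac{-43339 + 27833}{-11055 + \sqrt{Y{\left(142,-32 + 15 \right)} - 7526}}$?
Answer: $\frac{85709415}{61110124} + \frac{7753 i \sqrt{7223}}{61110124} \approx 1.4025 + 0.010782 i$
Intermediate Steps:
$Y{\left(s,N \right)} = 14 + N^{2}$ ($Y{\left(s,N \right)} = N^{2} + 14 = 14 + N^{2}$)
$\frac{-43339 + 27833}{-11055 + \sqrt{Y{\left(142,-32 + 15 \right)} - 7526}} = \frac{-43339 + 27833}{-11055 + \sqrt{\left(14 + \left(-32 + 15\right)^{2}\right) - 7526}} = - \frac{15506}{-11055 + \sqrt{\left(14 + \left(-17\right)^{2}\right) - 7526}} = - \frac{15506}{-11055 + \sqrt{\left(14 + 289\right) - 7526}} = - \frac{15506}{-11055 + \sqrt{303 - 7526}} = - \frac{15506}{-11055 + \sqrt{-7223}} = - \frac{15506}{-11055 + i \sqrt{7223}}$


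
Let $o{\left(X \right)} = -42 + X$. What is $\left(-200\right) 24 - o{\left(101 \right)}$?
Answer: $-4859$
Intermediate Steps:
$\left(-200\right) 24 - o{\left(101 \right)} = \left(-200\right) 24 - \left(-42 + 101\right) = -4800 - 59 = -4859$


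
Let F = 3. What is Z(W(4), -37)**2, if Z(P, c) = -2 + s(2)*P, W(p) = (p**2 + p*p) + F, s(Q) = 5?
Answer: 29929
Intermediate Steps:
W(p) = 3 + 2*p**2 (W(p) = (p**2 + p*p) + 3 = (p**2 + p**2) + 3 = 2*p**2 + 3 = 3 + 2*p**2)
Z(P, c) = -2 + 5*P
Z(W(4), -37)**2 = (-2 + 5*(3 + 2*4**2))**2 = (-2 + 5*(3 + 2*16))**2 = (-2 + 5*(3 + 32))**2 = (-2 + 5*35)**2 = (-2 + 175)**2 = 173**2 = 29929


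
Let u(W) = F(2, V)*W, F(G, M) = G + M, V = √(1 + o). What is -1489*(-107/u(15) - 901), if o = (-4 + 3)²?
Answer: 20283158/15 - 159323*√2/30 ≈ 1.3447e+6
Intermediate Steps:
o = 1 (o = (-1)² = 1)
V = √2 (V = √(1 + 1) = √2 ≈ 1.4142)
u(W) = W*(2 + √2) (u(W) = (2 + √2)*W = W*(2 + √2))
-1489*(-107/u(15) - 901) = -1489*(-107*1/(15*(2 + √2)) - 901) = -1489*(-107/(30 + 15*√2) - 901) = -1489*(-901 - 107/(30 + 15*√2)) = 1341589 + 159323/(30 + 15*√2)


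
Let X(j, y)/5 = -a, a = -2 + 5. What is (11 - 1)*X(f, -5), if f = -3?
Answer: -150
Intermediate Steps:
a = 3
X(j, y) = -15 (X(j, y) = 5*(-1*3) = 5*(-3) = -15)
(11 - 1)*X(f, -5) = (11 - 1)*(-15) = 10*(-15) = -150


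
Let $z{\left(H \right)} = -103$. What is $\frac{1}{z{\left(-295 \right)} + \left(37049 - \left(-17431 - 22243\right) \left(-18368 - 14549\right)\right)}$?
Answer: $- \frac{1}{1305912112} \approx -7.6575 \cdot 10^{-10}$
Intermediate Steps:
$\frac{1}{z{\left(-295 \right)} + \left(37049 - \left(-17431 - 22243\right) \left(-18368 - 14549\right)\right)} = \frac{1}{-103 + \left(37049 - \left(-17431 - 22243\right) \left(-18368 - 14549\right)\right)} = \frac{1}{-103 + \left(37049 - \left(-39674\right) \left(-32917\right)\right)} = \frac{1}{-103 + \left(37049 - 1305949058\right)} = \frac{1}{-103 - 1305912009} = \frac{1}{-1305912112} = - \frac{1}{1305912112}$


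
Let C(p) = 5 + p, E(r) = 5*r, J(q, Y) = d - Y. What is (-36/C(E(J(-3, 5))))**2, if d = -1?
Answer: 1296/625 ≈ 2.0736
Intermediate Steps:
J(q, Y) = -1 - Y
(-36/C(E(J(-3, 5))))**2 = (-36/(5 + 5*(-1 - 1*5)))**2 = (-36/(5 + 5*(-1 - 5)))**2 = (-36/(5 + 5*(-6)))**2 = (-36/(5 - 30))**2 = (-36/(-25))**2 = (-36*(-1/25))**2 = (36/25)**2 = 1296/625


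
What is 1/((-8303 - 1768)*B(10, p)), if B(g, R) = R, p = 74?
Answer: -1/745254 ≈ -1.3418e-6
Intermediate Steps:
1/((-8303 - 1768)*B(10, p)) = 1/(-8303 - 1768*74) = (1/74)/(-10071) = -1/10071*1/74 = -1/745254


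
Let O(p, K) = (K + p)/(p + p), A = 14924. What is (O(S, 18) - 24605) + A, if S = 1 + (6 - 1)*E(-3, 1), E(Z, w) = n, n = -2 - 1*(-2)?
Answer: -19343/2 ≈ -9671.5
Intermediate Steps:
n = 0 (n = -2 + 2 = 0)
E(Z, w) = 0
S = 1 (S = 1 + (6 - 1)*0 = 1 + 5*0 = 1 + 0 = 1)
O(p, K) = (K + p)/(2*p) (O(p, K) = (K + p)/((2*p)) = (K + p)*(1/(2*p)) = (K + p)/(2*p))
(O(S, 18) - 24605) + A = ((½)*(18 + 1)/1 - 24605) + 14924 = ((½)*1*19 - 24605) + 14924 = (19/2 - 24605) + 14924 = -49191/2 + 14924 = -19343/2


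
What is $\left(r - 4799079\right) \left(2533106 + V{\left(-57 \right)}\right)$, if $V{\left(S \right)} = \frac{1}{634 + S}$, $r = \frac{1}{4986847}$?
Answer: $- \frac{34979461564159659391656}{2877410719} \approx -1.2157 \cdot 10^{13}$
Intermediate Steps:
$r = \frac{1}{4986847} \approx 2.0053 \cdot 10^{-7}$
$\left(r - 4799079\right) \left(2533106 + V{\left(-57 \right)}\right) = \left(\frac{1}{4986847} - 4799079\right) \left(2533106 + \frac{1}{634 - 57}\right) = - \frac{23932272713912 \left(2533106 + \frac{1}{577}\right)}{4986847} = \left(- \frac{23932272713912}{4986847}\right) \frac{1461602163}{577} = - \frac{34979461564159659391656}{2877410719}$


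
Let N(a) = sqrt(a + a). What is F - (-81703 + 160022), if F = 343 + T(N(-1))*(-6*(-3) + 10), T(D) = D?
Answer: -77976 + 28*I*sqrt(2) ≈ -77976.0 + 39.598*I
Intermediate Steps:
N(a) = sqrt(2)*sqrt(a) (N(a) = sqrt(2*a) = sqrt(2)*sqrt(a))
F = 343 + 28*I*sqrt(2) (F = 343 + (sqrt(2)*sqrt(-1))*(-6*(-3) + 10) = 343 + (sqrt(2)*I)*(18 + 10) = 343 + (I*sqrt(2))*28 = 343 + 28*I*sqrt(2) ≈ 343.0 + 39.598*I)
F - (-81703 + 160022) = (343 + 28*I*sqrt(2)) - (-81703 + 160022) = (343 + 28*I*sqrt(2)) - 1*78319 = (343 + 28*I*sqrt(2)) - 78319 = -77976 + 28*I*sqrt(2)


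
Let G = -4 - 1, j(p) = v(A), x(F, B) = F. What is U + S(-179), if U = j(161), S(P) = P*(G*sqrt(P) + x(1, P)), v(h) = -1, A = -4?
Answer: -180 + 895*I*sqrt(179) ≈ -180.0 + 11974.0*I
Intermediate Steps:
j(p) = -1
G = -5
S(P) = P*(1 - 5*sqrt(P)) (S(P) = P*(-5*sqrt(P) + 1) = P*(1 - 5*sqrt(P)))
U = -1
U + S(-179) = -1 + (-179 - (-895)*I*sqrt(179)) = -1 + (-179 + 895*I*sqrt(179)) = -180 + 895*I*sqrt(179)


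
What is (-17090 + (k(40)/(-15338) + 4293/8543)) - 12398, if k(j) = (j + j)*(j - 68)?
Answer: -1931901190119/65516267 ≈ -29487.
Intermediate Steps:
k(j) = 2*j*(-68 + j) (k(j) = (2*j)*(-68 + j) = 2*j*(-68 + j))
(-17090 + (k(40)/(-15338) + 4293/8543)) - 12398 = (-17090 + ((2*40*(-68 + 40))/(-15338) + 4293/8543)) - 12398 = (-17090 + ((2*40*(-28))*(-1/15338) + 4293*(1/8543))) - 12398 = (-17090 + (-2240*(-1/15338) + 4293/8543)) - 12398 = (-17090 + (1120/7669 + 4293/8543)) - 12398 = (-17090 + 42491177/65516267) - 12398 = -1119630511853/65516267 - 12398 = -1931901190119/65516267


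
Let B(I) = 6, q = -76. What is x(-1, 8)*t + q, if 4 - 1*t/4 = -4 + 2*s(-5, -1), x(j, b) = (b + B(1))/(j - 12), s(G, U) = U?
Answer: -1548/13 ≈ -119.08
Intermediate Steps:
x(j, b) = (6 + b)/(-12 + j) (x(j, b) = (b + 6)/(j - 12) = (6 + b)/(-12 + j))
t = 40 (t = 16 - 4*(-4 + 2*(-1)) = 16 - 4*(-4 - 2) = 16 - 4*(-6) = 16 + 24 = 40)
x(-1, 8)*t + q = ((6 + 8)/(-12 - 1))*40 - 76 = (14/(-13))*40 - 76 = -1/13*14*40 - 76 = -14/13*40 - 76 = -560/13 - 76 = -1548/13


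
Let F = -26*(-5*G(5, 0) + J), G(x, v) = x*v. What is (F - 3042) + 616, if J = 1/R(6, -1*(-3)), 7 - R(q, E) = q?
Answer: -2452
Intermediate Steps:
R(q, E) = 7 - q
J = 1 (J = 1/(7 - 1*6) = 1/(7 - 6) = 1/1 = 1)
G(x, v) = v*x
F = -26 (F = -26*(-0*5 + 1) = -26*(-5*0 + 1) = -26*(0 + 1) = -26*1 = -26)
(F - 3042) + 616 = (-26 - 3042) + 616 = -3068 + 616 = -2452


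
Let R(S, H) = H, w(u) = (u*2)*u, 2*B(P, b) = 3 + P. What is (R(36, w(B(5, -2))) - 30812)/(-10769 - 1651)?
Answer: 57/23 ≈ 2.4783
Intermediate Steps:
B(P, b) = 3/2 + P/2 (B(P, b) = (3 + P)/2 = 3/2 + P/2)
w(u) = 2*u² (w(u) = (2*u)*u = 2*u²)
(R(36, w(B(5, -2))) - 30812)/(-10769 - 1651) = (2*(3/2 + (½)*5)² - 30812)/(-10769 - 1651) = (2*(3/2 + 5/2)² - 30812)/(-12420) = (2*4² - 30812)*(-1/12420) = (2*16 - 30812)*(-1/12420) = (32 - 30812)*(-1/12420) = -30780*(-1/12420) = 57/23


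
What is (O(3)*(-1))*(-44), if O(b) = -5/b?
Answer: -220/3 ≈ -73.333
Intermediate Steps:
(O(3)*(-1))*(-44) = (-5/3*(-1))*(-44) = (-5*1/3*(-1))*(-44) = -5/3*(-1)*(-44) = (5/3)*(-44) = -220/3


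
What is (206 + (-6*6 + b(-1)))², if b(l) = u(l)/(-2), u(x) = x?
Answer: 116281/4 ≈ 29070.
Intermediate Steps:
b(l) = -l/2 (b(l) = l/(-2) = l*(-½) = -l/2)
(206 + (-6*6 + b(-1)))² = (206 + (-6*6 - ½*(-1)))² = (206 + (-36 + ½))² = (206 - 71/2)² = (341/2)² = 116281/4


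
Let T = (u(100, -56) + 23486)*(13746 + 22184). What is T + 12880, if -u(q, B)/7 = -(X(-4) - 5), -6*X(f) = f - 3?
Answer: 2528702215/3 ≈ 8.4290e+8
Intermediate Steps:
X(f) = 1/2 - f/6 (X(f) = -(f - 3)/6 = -(-3 + f)/6 = 1/2 - f/6)
u(q, B) = -161/6 (u(q, B) = -(-7)*((1/2 - 1/6*(-4)) - 5) = -(-7)*((1/2 + 2/3) - 5) = -(-7)*(7/6 - 5) = -(-7)*(-23)/6 = -7*23/6 = -161/6)
T = 2528663575/3 (T = (-161/6 + 23486)*(13746 + 22184) = (140755/6)*35930 = 2528663575/3 ≈ 8.4289e+8)
T + 12880 = 2528663575/3 + 12880 = 2528702215/3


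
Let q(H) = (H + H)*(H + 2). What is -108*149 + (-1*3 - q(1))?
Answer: -16101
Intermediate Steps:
q(H) = 2*H*(2 + H) (q(H) = (2*H)*(2 + H) = 2*H*(2 + H))
-108*149 + (-1*3 - q(1)) = -108*149 + (-1*3 - 2*(2 + 1)) = -16092 + (-3 - 2*3) = -16092 + (-3 - 1*6) = -16092 + (-3 - 6) = -16092 - 9 = -16101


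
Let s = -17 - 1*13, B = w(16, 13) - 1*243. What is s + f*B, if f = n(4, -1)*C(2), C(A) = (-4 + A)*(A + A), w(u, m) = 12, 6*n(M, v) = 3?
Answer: 894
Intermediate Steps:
n(M, v) = ½ (n(M, v) = (⅙)*3 = ½)
C(A) = 2*A*(-4 + A) (C(A) = (-4 + A)*(2*A) = 2*A*(-4 + A))
B = -231 (B = 12 - 1*243 = 12 - 243 = -231)
f = -4 (f = (2*2*(-4 + 2))/2 = (2*2*(-2))/2 = (½)*(-8) = -4)
s = -30 (s = -17 - 13 = -30)
s + f*B = -30 - 4*(-231) = -30 + 924 = 894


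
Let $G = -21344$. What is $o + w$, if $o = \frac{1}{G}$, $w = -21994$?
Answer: $- \frac{469439937}{21344} \approx -21994.0$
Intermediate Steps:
$o = - \frac{1}{21344}$ ($o = \frac{1}{-21344} = - \frac{1}{21344} \approx -4.6852 \cdot 10^{-5}$)
$o + w = - \frac{1}{21344} - 21994 = - \frac{469439937}{21344}$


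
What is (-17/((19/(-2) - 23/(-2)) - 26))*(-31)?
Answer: -527/24 ≈ -21.958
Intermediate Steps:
(-17/((19/(-2) - 23/(-2)) - 26))*(-31) = (-17/((19*(-½) - 23*(-½)) - 26))*(-31) = (-17/((-19/2 + 23/2) - 26))*(-31) = (-17/(2 - 26))*(-31) = (-17/(-24))*(-31) = -1/24*(-17)*(-31) = (17/24)*(-31) = -527/24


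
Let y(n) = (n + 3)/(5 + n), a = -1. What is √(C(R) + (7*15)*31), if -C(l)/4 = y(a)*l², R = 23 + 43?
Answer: I*√5457 ≈ 73.871*I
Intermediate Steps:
R = 66
y(n) = (3 + n)/(5 + n)
C(l) = -2*l² (C(l) = -4*(3 - 1)/(5 - 1)*l² = -4*2/4*l² = -4*(¼)*2*l² = -2*l²)
√(C(R) + (7*15)*31) = √(-2*66² + (7*15)*31) = √(-2*4356 + 105*31) = √(-8712 + 3255) = √(-5457) = I*√5457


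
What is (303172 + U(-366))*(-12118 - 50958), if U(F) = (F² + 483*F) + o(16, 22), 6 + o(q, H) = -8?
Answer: -16420953536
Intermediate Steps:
o(q, H) = -14 (o(q, H) = -6 - 8 = -14)
U(F) = -14 + F² + 483*F (U(F) = (F² + 483*F) - 14 = -14 + F² + 483*F)
(303172 + U(-366))*(-12118 - 50958) = (303172 + (-14 + (-366)² + 483*(-366)))*(-12118 - 50958) = (303172 + (-14 + 133956 - 176778))*(-63076) = (303172 - 42836)*(-63076) = 260336*(-63076) = -16420953536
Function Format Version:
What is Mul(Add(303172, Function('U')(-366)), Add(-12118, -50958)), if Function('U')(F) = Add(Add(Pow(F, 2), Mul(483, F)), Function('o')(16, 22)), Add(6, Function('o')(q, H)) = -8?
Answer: -16420953536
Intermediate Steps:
Function('o')(q, H) = -14 (Function('o')(q, H) = Add(-6, -8) = -14)
Function('U')(F) = Add(-14, Pow(F, 2), Mul(483, F)) (Function('U')(F) = Add(Add(Pow(F, 2), Mul(483, F)), -14) = Add(-14, Pow(F, 2), Mul(483, F)))
Mul(Add(303172, Function('U')(-366)), Add(-12118, -50958)) = Mul(Add(303172, Add(-14, Pow(-366, 2), Mul(483, -366))), Add(-12118, -50958)) = Mul(Add(303172, Add(-14, 133956, -176778)), -63076) = Mul(Add(303172, -42836), -63076) = Mul(260336, -63076) = -16420953536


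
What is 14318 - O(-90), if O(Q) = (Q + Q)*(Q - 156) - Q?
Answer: -30052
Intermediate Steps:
O(Q) = -Q + 2*Q*(-156 + Q) (O(Q) = (2*Q)*(-156 + Q) - Q = 2*Q*(-156 + Q) - Q = -Q + 2*Q*(-156 + Q))
14318 - O(-90) = 14318 - (-90)*(-313 + 2*(-90)) = 14318 - (-90)*(-313 - 180) = 14318 - (-90)*(-493) = 14318 - 1*44370 = 14318 - 44370 = -30052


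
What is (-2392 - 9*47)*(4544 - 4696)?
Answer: 427880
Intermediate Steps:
(-2392 - 9*47)*(4544 - 4696) = (-2392 - 423)*(-152) = -2815*(-152) = 427880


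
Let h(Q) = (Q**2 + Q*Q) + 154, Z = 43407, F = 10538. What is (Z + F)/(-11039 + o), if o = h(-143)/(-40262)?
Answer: -217193359/44449327 ≈ -4.8863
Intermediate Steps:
h(Q) = 154 + 2*Q**2 (h(Q) = (Q**2 + Q**2) + 154 = 2*Q**2 + 154 = 154 + 2*Q**2)
o = -20526/20131 (o = (154 + 2*(-143)**2)/(-40262) = (154 + 2*20449)*(-1/40262) = (154 + 40898)*(-1/40262) = 41052*(-1/40262) = -20526/20131 ≈ -1.0196)
(Z + F)/(-11039 + o) = (43407 + 10538)/(-11039 - 20526/20131) = 53945/(-222246635/20131) = 53945*(-20131/222246635) = -217193359/44449327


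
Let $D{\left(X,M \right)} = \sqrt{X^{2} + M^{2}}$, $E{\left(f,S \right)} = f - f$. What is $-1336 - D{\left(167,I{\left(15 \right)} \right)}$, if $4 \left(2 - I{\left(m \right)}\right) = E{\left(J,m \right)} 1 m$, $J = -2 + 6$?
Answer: $-1336 - \sqrt{27893} \approx -1503.0$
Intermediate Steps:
$J = 4$
$E{\left(f,S \right)} = 0$
$I{\left(m \right)} = 2$ ($I{\left(m \right)} = 2 - \frac{0 \cdot 1 m}{4} = 2 - \frac{0 m}{4} = 2 - 0 = 2 + 0 = 2$)
$D{\left(X,M \right)} = \sqrt{M^{2} + X^{2}}$
$-1336 - D{\left(167,I{\left(15 \right)} \right)} = -1336 - \sqrt{2^{2} + 167^{2}} = -1336 - \sqrt{4 + 27889} = -1336 - \sqrt{27893}$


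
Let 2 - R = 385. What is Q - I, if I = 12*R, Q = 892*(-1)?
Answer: 3704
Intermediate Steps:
R = -383 (R = 2 - 1*385 = 2 - 385 = -383)
Q = -892
I = -4596 (I = 12*(-383) = -4596)
Q - I = -892 - 1*(-4596) = -892 + 4596 = 3704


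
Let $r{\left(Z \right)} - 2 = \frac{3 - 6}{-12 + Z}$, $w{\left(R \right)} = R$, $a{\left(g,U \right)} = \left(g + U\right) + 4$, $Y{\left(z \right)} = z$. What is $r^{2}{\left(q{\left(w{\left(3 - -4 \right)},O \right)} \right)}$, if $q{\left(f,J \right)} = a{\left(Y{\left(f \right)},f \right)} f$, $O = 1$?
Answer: $\frac{5625}{1444} \approx 3.8954$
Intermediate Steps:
$a{\left(g,U \right)} = 4 + U + g$ ($a{\left(g,U \right)} = \left(U + g\right) + 4 = 4 + U + g$)
$q{\left(f,J \right)} = f \left(4 + 2 f\right)$ ($q{\left(f,J \right)} = \left(4 + f + f\right) f = \left(4 + 2 f\right) f = f \left(4 + 2 f\right)$)
$r{\left(Z \right)} = 2 - \frac{3}{-12 + Z}$ ($r{\left(Z \right)} = 2 + \frac{3 - 6}{-12 + Z} = 2 - \frac{3}{-12 + Z}$)
$r^{2}{\left(q{\left(w{\left(3 - -4 \right)},O \right)} \right)} = \left(\frac{-27 + 2 \cdot 2 \left(3 - -4\right) \left(2 + \left(3 - -4\right)\right)}{-12 + 2 \left(3 - -4\right) \left(2 + \left(3 - -4\right)\right)}\right)^{2} = \left(\frac{-27 + 2 \cdot 2 \left(3 + 4\right) \left(2 + \left(3 + 4\right)\right)}{-12 + 2 \left(3 + 4\right) \left(2 + \left(3 + 4\right)\right)}\right)^{2} = \left(\frac{-27 + 2 \cdot 2 \cdot 7 \left(2 + 7\right)}{-12 + 2 \cdot 7 \left(2 + 7\right)}\right)^{2} = \left(\frac{-27 + 2 \cdot 2 \cdot 7 \cdot 9}{-12 + 2 \cdot 7 \cdot 9}\right)^{2} = \left(\frac{-27 + 2 \cdot 126}{-12 + 126}\right)^{2} = \left(\frac{-27 + 252}{114}\right)^{2} = \left(\frac{1}{114} \cdot 225\right)^{2} = \left(\frac{75}{38}\right)^{2} = \frac{5625}{1444}$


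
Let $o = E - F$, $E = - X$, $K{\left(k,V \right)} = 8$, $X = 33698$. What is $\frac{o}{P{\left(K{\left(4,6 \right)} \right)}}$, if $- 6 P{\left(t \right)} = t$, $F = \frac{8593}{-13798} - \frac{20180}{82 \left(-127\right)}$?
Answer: $\frac{7263501761691}{287384744} \approx 25275.0$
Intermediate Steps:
$F = \frac{94478069}{71846186}$ ($F = 8593 \left(- \frac{1}{13798}\right) - \frac{20180}{-10414} = - \frac{8593}{13798} - - \frac{10090}{5207} = - \frac{8593}{13798} + \frac{10090}{5207} = \frac{94478069}{71846186} \approx 1.315$)
$E = -33698$ ($E = \left(-1\right) 33698 = -33698$)
$P{\left(t \right)} = - \frac{t}{6}$
$o = - \frac{2421167253897}{71846186}$ ($o = -33698 - \frac{94478069}{71846186} = - \frac{2421167253897}{71846186} \approx -33699.0$)
$\frac{o}{P{\left(K{\left(4,6 \right)} \right)}} = - \frac{2421167253897}{71846186 \left(\left(- \frac{1}{6}\right) 8\right)} = - \frac{2421167253897}{71846186 \left(- \frac{4}{3}\right)} = \left(- \frac{2421167253897}{71846186}\right) \left(- \frac{3}{4}\right) = \frac{7263501761691}{287384744}$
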